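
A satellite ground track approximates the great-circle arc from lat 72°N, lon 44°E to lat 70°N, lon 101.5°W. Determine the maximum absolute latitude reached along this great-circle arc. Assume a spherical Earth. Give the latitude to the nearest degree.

≈ 84°N

The great circle lies in the plane with unit normal n̂ = (p₁ × p₂)/|p₁ × p₂|.
Here n̂_z ≈ -0.101; the vertex latitude is φ_max = arccos|n̂_z| ≈ 84.2°.
Check via Clairaut: cos φ_max = |cos φ₁| · sin C = cos(72.0°)·sin(19.1°) ≈ 0.101, again giving ≈ 84.2°.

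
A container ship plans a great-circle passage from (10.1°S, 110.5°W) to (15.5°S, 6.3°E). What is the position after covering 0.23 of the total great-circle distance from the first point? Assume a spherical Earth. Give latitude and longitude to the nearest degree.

≈ (18°S, 85°W)

The haversine formula gives a central angle δ ≈ 1.962 rad (112.4°) between the endpoints.
Interpolate at f = 0.23 with slerp weights a = sin((1−f)δ)/sin δ ≈ 1.080, b = sin(fδ)/sin δ ≈ 0.472.
p = a·p₁ + b·p₂ ≈ (0.079, -0.946, -0.315); φ = arcsin(p_z) ≈ -18.38°, λ = atan2(p_y, p_x) ≈ -85.20°.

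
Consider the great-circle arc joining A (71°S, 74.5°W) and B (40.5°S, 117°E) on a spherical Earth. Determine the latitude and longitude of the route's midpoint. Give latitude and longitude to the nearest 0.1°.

The haversine formula gives a central angle δ ≈ 1.190 rad (68.2°) between the endpoints.
Interpolate at f = 1/2 with slerp weights a = sin((1−f)δ)/sin δ ≈ 0.604, b = sin(fδ)/sin δ ≈ 0.604.
p = a·p₁ + b·p₂ ≈ (-0.156, 0.220, -0.963); φ = arcsin(p_z) ≈ -74.37°, λ = atan2(p_y, p_x) ≈ 125.37°.

≈ (74.4°S, 125.4°E)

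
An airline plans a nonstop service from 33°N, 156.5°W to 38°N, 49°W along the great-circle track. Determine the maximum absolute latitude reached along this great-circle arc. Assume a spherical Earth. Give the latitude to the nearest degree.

The great circle lies in the plane with unit normal n̂ = (p₁ × p₂)/|p₁ × p₂|.
Here n̂_z ≈ +0.636; the vertex latitude is φ_max = arccos|n̂_z| ≈ 50.5°.

≈ 50°N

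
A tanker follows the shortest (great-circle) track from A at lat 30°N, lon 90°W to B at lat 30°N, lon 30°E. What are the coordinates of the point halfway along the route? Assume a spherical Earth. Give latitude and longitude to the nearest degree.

Write both endpoints as unit vectors p₁, p₂ with components (cos φ cos λ, cos φ sin λ, sin φ).
The central angle between the endpoints is δ = arccos(p₁·p₂) ≈ 1.696 rad (97.2°).
Interpolate at f = 1/2 with slerp weights a = sin((1−f)δ)/sin δ ≈ 0.756, b = sin(fδ)/sin δ ≈ 0.756.
p = a·p₁ + b·p₂ ≈ (0.567, -0.327, 0.756); φ = arcsin(p_z) ≈ 49.11°, λ = atan2(p_y, p_x) ≈ -30.00°.

≈ lat 49°N, lon 30°W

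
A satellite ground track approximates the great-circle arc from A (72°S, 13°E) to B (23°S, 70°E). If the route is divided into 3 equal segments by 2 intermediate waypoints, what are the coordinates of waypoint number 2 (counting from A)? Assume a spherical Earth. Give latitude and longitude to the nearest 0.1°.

Write both endpoints as unit vectors p₁, p₂ with components (cos φ cos λ, cos φ sin λ, sin φ).
The central angle between the endpoints is δ = arccos(p₁·p₂) ≈ 1.016 rad (58.2°).
Interpolate at f = 2/3 with slerp weights a = sin((1−f)δ)/sin δ ≈ 0.391, b = sin(fδ)/sin δ ≈ 0.737.
p = a·p₁ + b·p₂ ≈ (0.350, 0.665, -0.660); φ = arcsin(p_z) ≈ -41.29°, λ = atan2(p_y, p_x) ≈ 62.25°.

≈ (41.3°S, 62.3°E)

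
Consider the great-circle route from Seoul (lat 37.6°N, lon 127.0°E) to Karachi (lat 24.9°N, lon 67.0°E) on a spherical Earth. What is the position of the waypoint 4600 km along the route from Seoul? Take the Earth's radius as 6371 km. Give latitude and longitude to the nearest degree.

The haversine formula gives a central angle δ ≈ 0.907 rad (52.0°) between the endpoints. The total great-circle distance is δ·R ≈ 0.907 × 6371 ≈ 5778 km, so the target fraction is f = 4600/5778 ≈ 0.796.
Interpolate at f ≈ 0.796 with slerp weights a = sin((1−f)δ)/sin δ ≈ 0.233, b = sin(fδ)/sin δ ≈ 0.839.
p = a·p₁ + b·p₂ ≈ (0.186, 0.848, 0.496); φ = arcsin(p_z) ≈ 29.72°, λ = atan2(p_y, p_x) ≈ 77.62°.

≈ lat 30°N, lon 78°E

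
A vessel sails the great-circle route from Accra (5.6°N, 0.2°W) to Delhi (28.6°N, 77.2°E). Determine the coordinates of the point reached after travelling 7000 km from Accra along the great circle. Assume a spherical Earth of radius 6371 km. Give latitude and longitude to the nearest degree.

≈ 28°N, 62°E

The haversine formula gives a central angle δ ≈ 1.331 rad (76.3°) between the endpoints. The total great-circle distance is δ·R ≈ 1.331 × 6371 ≈ 8481 km, so the target fraction is f = 7000/8481 ≈ 0.825.
Interpolate at f ≈ 0.825 with slerp weights a = sin((1−f)δ)/sin δ ≈ 0.237, b = sin(fδ)/sin δ ≈ 0.917.
p = a·p₁ + b·p₂ ≈ (0.414, 0.784, 0.462); φ = arcsin(p_z) ≈ 27.52°, λ = atan2(p_y, p_x) ≈ 62.15°.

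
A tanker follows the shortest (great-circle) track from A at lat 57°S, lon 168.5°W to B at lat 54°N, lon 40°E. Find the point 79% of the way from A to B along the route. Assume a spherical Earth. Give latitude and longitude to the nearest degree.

Convert each endpoint to a unit vector on the sphere (x = cos φ cos λ, y = cos φ sin λ, z = sin φ).
The central angle between the endpoints is δ = arccos(p₁·p₂) ≈ 2.857 rad (163.7°).
Interpolate at f = 0.79 with slerp weights a = sin((1−f)δ)/sin δ ≈ 2.013, b = sin(fδ)/sin δ ≈ 2.757.
p = a·p₁ + b·p₂ ≈ (0.167, 0.823, 0.543); φ = arcsin(p_z) ≈ 32.86°, λ = atan2(p_y, p_x) ≈ 78.51°.

≈ lat 33°N, lon 79°E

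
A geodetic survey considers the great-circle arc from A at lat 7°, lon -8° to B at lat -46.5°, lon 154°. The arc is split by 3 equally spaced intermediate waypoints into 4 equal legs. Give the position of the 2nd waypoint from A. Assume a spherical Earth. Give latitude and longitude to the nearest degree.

≈ lat -57°, lon 24°

Write both endpoints as unit vectors p₁, p₂ with components (cos φ cos λ, cos φ sin λ, sin φ).
The central angle between the endpoints is δ = arccos(p₁·p₂) ≈ 2.401 rad (137.6°).
Interpolate at f = 2/4 with slerp weights a = sin((1−f)δ)/sin δ ≈ 1.382, b = sin(fδ)/sin δ ≈ 1.382.
p = a·p₁ + b·p₂ ≈ (0.503, 0.226, -0.834); φ = arcsin(p_z) ≈ -56.51°, λ = atan2(p_y, p_x) ≈ 24.19°.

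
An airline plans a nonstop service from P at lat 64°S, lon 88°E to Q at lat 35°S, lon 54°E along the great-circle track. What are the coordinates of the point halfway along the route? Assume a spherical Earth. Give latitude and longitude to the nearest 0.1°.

From cos δ = sin φ₁ sin φ₂ + cos φ₁ cos φ₂ cos Δλ, the central angle is δ ≈ 0.621 rad (35.6°).
Interpolate at f = 1/2 with slerp weights a = sin((1−f)δ)/sin δ ≈ 0.525, b = sin(fδ)/sin δ ≈ 0.525.
p = a·p₁ + b·p₂ ≈ (0.261, 0.578, -0.773); φ = arcsin(p_z) ≈ -50.64°, λ = atan2(p_y, p_x) ≈ 65.71°.

≈ lat 50.6°S, lon 65.7°E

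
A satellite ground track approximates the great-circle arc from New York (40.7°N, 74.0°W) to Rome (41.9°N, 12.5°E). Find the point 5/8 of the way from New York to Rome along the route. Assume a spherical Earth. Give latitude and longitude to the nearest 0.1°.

The haversine formula gives a central angle δ ≈ 1.082 rad (62.0°) between the endpoints.
Interpolate at f = 5/8 with slerp weights a = sin((1−f)δ)/sin δ ≈ 0.447, b = sin(fδ)/sin δ ≈ 0.709.
p = a·p₁ + b·p₂ ≈ (0.608, -0.212, 0.765); φ = arcsin(p_z) ≈ 49.89°, λ = atan2(p_y, p_x) ≈ -19.17°.

≈ (49.9°N, 19.2°W)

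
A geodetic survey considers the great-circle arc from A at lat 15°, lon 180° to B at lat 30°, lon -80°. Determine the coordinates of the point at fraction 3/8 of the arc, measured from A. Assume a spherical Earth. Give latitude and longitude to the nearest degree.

From cos δ = sin φ₁ sin φ₂ + cos φ₁ cos φ₂ cos Δλ, the central angle is δ ≈ 1.587 rad (90.9°).
Interpolate at f = 3/8 with slerp weights a = sin((1−f)δ)/sin δ ≈ 0.837, b = sin(fδ)/sin δ ≈ 0.561.
p = a·p₁ + b·p₂ ≈ (-0.724, -0.478, 0.497); φ = arcsin(p_z) ≈ 29.80°, λ = atan2(p_y, p_x) ≈ -146.57°.

≈ lat 30°, lon -147°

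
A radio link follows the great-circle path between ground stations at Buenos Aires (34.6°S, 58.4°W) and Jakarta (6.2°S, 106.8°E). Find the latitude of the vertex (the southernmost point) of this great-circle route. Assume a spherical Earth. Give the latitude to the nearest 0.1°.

The great circle lies in the plane with unit normal n̂ = (p₁ × p₂)/|p₁ × p₂|.
Here n̂_z ≈ +0.306; the vertex latitude is φ_max = arccos|n̂_z| ≈ 72.2°.
Check via Clairaut: cos φ_max = |cos φ₁| · sin C = cos(34.6°)·sin(158.2°) ≈ 0.306, again giving ≈ 72.2°.

≈ 72.2°S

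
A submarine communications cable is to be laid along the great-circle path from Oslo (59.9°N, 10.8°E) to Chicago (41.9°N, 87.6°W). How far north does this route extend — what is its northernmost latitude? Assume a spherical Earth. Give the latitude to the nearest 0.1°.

≈ 64.3°N

The great circle lies in the plane with unit normal n̂ = (p₁ × p₂)/|p₁ × p₂|.
Here n̂_z ≈ -0.433; the vertex latitude is φ_max = arccos|n̂_z| ≈ 64.3°.
Check via Clairaut: cos φ_max = |cos φ₁| · sin C = cos(59.9°)·sin(59.8°) ≈ 0.433, again giving ≈ 64.3°.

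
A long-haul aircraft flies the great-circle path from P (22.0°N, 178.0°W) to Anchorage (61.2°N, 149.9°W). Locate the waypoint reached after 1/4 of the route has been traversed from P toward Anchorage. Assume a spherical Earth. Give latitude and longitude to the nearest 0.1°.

≈ (32.3°N, 173.8°W)

Convert each endpoint to a unit vector on the sphere (x = cos φ cos λ, y = cos φ sin λ, z = sin φ).
The central angle between the endpoints is δ = arccos(p₁·p₂) ≈ 0.764 rad (43.8°).
Interpolate at f = 1/4 with slerp weights a = sin((1−f)δ)/sin δ ≈ 0.784, b = sin(fδ)/sin δ ≈ 0.274.
p = a·p₁ + b·p₂ ≈ (-0.840, -0.092, 0.534); φ = arcsin(p_z) ≈ 32.28°, λ = atan2(p_y, p_x) ≈ -173.78°.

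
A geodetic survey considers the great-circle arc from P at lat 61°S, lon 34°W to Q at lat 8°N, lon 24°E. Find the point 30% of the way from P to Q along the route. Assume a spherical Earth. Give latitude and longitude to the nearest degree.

Write both endpoints as unit vectors p₁, p₂ with components (cos φ cos λ, cos φ sin λ, sin φ).
The central angle between the endpoints is δ = arccos(p₁·p₂) ≈ 1.438 rad (82.4°).
Interpolate at f = 0.30 with slerp weights a = sin((1−f)δ)/sin δ ≈ 0.852, b = sin(fδ)/sin δ ≈ 0.422.
p = a·p₁ + b·p₂ ≈ (0.724, -0.061, -0.687); φ = arcsin(p_z) ≈ -43.38°, λ = atan2(p_y, p_x) ≈ -4.83°.

≈ lat 43°S, lon 5°W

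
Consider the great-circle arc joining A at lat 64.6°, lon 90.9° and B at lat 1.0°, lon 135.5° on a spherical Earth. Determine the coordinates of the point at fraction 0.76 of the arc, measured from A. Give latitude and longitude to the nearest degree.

Convert each endpoint to a unit vector on the sphere (x = cos φ cos λ, y = cos φ sin λ, z = sin φ).
The central angle between the endpoints is δ = arccos(p₁·p₂) ≈ 1.244 rad (71.3°).
Interpolate at f = 0.76 with slerp weights a = sin((1−f)δ)/sin δ ≈ 0.311, b = sin(fδ)/sin δ ≈ 0.856.
p = a·p₁ + b·p₂ ≈ (-0.613, 0.733, 0.295); φ = arcsin(p_z) ≈ 17.19°, λ = atan2(p_y, p_x) ≈ 129.88°.

≈ lat 17°, lon 130°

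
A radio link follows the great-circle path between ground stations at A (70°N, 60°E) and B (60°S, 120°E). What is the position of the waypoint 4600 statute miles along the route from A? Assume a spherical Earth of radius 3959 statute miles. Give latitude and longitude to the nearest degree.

From cos δ = sin φ₁ sin φ₂ + cos φ₁ cos φ₂ cos Δλ, the central angle is δ ≈ 2.387 rad (136.7°). The total great-circle distance is δ·R ≈ 2.387 × 3959 ≈ 9449 mi, so the target fraction is f = 4600/9449 ≈ 0.487.
Interpolate at f ≈ 0.487 with slerp weights a = sin((1−f)δ)/sin δ ≈ 1.373, b = sin(fδ)/sin δ ≈ 1.339.
p = a·p₁ + b·p₂ ≈ (-0.100, 0.986, 0.130); φ = arcsin(p_z) ≈ 7.49°, λ = atan2(p_y, p_x) ≈ 95.79°.

≈ (7°N, 96°E)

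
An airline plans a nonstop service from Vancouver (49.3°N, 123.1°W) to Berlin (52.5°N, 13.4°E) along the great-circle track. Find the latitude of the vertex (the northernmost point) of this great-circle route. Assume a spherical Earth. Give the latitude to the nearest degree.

The great circle lies in the plane with unit normal n̂ = (p₁ × p₂)/|p₁ × p₂|.
Here n̂_z ≈ +0.288; the vertex latitude is φ_max = arccos|n̂_z| ≈ 73.3°.

≈ 73°N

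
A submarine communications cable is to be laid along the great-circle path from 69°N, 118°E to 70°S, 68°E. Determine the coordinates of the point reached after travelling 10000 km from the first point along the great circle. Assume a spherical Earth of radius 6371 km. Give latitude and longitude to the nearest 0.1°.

Write both endpoints as unit vectors p₁, p₂ with components (cos φ cos λ, cos φ sin λ, sin φ).
The central angle between the endpoints is δ = arccos(p₁·p₂) ≈ 2.496 rad (143.0°). The total great-circle distance is δ·R ≈ 2.496 × 6371 ≈ 15899 km, so the target fraction is f = 10000/15899 ≈ 0.629.
Interpolate at f ≈ 0.629 with slerp weights a = sin((1−f)δ)/sin δ ≈ 1.328, b = sin(fδ)/sin δ ≈ 1.661.
p = a·p₁ + b·p₂ ≈ (-0.011, 0.947, -0.322); φ = arcsin(p_z) ≈ -18.76°, λ = atan2(p_y, p_x) ≈ 90.64°.

≈ 18.8°S, 90.6°E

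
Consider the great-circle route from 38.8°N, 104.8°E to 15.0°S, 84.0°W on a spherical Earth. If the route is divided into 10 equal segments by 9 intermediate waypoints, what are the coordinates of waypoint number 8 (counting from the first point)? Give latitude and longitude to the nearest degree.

≈ 15°N, 93°W

From cos δ = sin φ₁ sin φ₂ + cos φ₁ cos φ₂ cos Δλ, the central angle is δ ≈ 2.705 rad (155.0°).
Interpolate at f = 8/10 with slerp weights a = sin((1−f)δ)/sin δ ≈ 1.217, b = sin(fδ)/sin δ ≈ 1.960.
p = a·p₁ + b·p₂ ≈ (-0.044, -0.966, 0.255); φ = arcsin(p_z) ≈ 14.80°, λ = atan2(p_y, p_x) ≈ -92.63°.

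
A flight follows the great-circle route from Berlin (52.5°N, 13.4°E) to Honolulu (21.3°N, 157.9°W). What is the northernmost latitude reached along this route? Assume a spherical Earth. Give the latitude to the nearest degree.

≈ 85°N

The great circle lies in the plane with unit normal n̂ = (p₁ × p₂)/|p₁ × p₂|.
Here n̂_z ≈ -0.089; the vertex latitude is φ_max = arccos|n̂_z| ≈ 84.9°.
Check via Clairaut: cos φ_max = |cos φ₁| · sin C = cos(52.5°)·sin(8.4°) ≈ 0.089, again giving ≈ 84.9°.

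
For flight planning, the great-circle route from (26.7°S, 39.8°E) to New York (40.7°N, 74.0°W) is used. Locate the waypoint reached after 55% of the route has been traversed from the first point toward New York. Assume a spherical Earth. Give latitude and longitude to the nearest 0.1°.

From cos δ = sin φ₁ sin φ₂ + cos φ₁ cos φ₂ cos Δλ, the central angle is δ ≈ 2.173 rad (124.5°).
Interpolate at f = 0.55 with slerp weights a = sin((1−f)δ)/sin δ ≈ 1.006, b = sin(fδ)/sin δ ≈ 1.129.
p = a·p₁ + b·p₂ ≈ (0.926, -0.247, 0.284); φ = arcsin(p_z) ≈ 16.49°, λ = atan2(p_y, p_x) ≈ -14.94°.

≈ (16.5°N, 14.9°W)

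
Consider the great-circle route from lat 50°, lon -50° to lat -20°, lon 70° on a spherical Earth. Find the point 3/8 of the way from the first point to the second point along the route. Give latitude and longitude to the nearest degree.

≈ lat 37°, lon 14°

Write both endpoints as unit vectors p₁, p₂ with components (cos φ cos λ, cos φ sin λ, sin φ).
The central angle between the endpoints is δ = arccos(p₁·p₂) ≈ 2.170 rad (124.3°).
Interpolate at f = 3/8 with slerp weights a = sin((1−f)δ)/sin δ ≈ 1.183, b = sin(fδ)/sin δ ≈ 0.880.
p = a·p₁ + b·p₂ ≈ (0.772, 0.195, 0.605); φ = arcsin(p_z) ≈ 37.25°, λ = atan2(p_y, p_x) ≈ 14.15°.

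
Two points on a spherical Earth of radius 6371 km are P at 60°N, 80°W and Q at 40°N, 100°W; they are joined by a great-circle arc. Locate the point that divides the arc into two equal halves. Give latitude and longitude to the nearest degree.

≈ 50°N, 92°W

Write both endpoints as unit vectors p₁, p₂ with components (cos φ cos λ, cos φ sin λ, sin φ).
The central angle between the endpoints is δ = arccos(p₁·p₂) ≈ 0.411 rad (23.6°).
Interpolate at f = 1/2 with slerp weights a = sin((1−f)δ)/sin δ ≈ 0.511, b = sin(fδ)/sin δ ≈ 0.511.
p = a·p₁ + b·p₂ ≈ (-0.024, -0.637, 0.771); φ = arcsin(p_z) ≈ 50.41°, λ = atan2(p_y, p_x) ≈ -92.12°.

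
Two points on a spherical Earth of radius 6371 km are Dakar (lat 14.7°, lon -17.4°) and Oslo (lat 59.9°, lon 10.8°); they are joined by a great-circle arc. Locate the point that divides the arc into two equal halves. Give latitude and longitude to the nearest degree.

≈ lat 38°, lon -8°

From cos δ = sin φ₁ sin φ₂ + cos φ₁ cos φ₂ cos Δλ, the central angle is δ ≈ 0.867 rad (49.7°).
Interpolate at f = 1/2 with slerp weights a = sin((1−f)δ)/sin δ ≈ 0.551, b = sin(fδ)/sin δ ≈ 0.551.
p = a·p₁ + b·p₂ ≈ (0.780, -0.108, 0.616); φ = arcsin(p_z) ≈ 38.06°, λ = atan2(p_y, p_x) ≈ -7.85°.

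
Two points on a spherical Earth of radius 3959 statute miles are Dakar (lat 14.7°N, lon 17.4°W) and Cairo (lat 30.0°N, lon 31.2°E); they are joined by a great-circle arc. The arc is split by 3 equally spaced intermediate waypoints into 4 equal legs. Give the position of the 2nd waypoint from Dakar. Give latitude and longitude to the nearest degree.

The haversine formula gives a central angle δ ≈ 0.822 rad (47.1°) between the endpoints.
Interpolate at f = 2/4 with slerp weights a = sin((1−f)δ)/sin δ ≈ 0.545, b = sin(fδ)/sin δ ≈ 0.545.
p = a·p₁ + b·p₂ ≈ (0.907, 0.087, 0.411); φ = arcsin(p_z) ≈ 24.27°, λ = atan2(p_y, p_x) ≈ 5.47°.

≈ lat 24°N, lon 5°E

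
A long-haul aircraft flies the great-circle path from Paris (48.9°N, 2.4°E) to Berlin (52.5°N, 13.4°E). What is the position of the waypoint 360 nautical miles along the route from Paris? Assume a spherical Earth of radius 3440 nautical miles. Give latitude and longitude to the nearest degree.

≈ 52°N, 11°E

From cos δ = sin φ₁ sin φ₂ + cos φ₁ cos φ₂ cos Δλ, the central angle is δ ≈ 0.137 rad (7.8°). The total great-circle distance is δ·R ≈ 0.137 × 3440 ≈ 470 nmi, so the target fraction is f = 360/470 ≈ 0.766.
Interpolate at f ≈ 0.766 with slerp weights a = sin((1−f)δ)/sin δ ≈ 0.235, b = sin(fδ)/sin δ ≈ 0.767.
p = a·p₁ + b·p₂ ≈ (0.608, 0.115, 0.785); φ = arcsin(p_z) ≈ 51.75°, λ = atan2(p_y, p_x) ≈ 10.67°.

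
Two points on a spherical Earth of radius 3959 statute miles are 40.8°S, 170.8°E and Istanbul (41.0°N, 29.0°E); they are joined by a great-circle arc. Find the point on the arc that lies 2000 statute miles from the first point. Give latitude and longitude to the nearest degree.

≈ 29°S, 138°E

The haversine formula gives a central angle δ ≈ 2.642 rad (151.4°) between the endpoints. The total great-circle distance is δ·R ≈ 2.642 × 3959 ≈ 10459 mi, so the target fraction is f = 2000/10459 ≈ 0.191.
Interpolate at f ≈ 0.191 with slerp weights a = sin((1−f)δ)/sin δ ≈ 1.761, b = sin(fδ)/sin δ ≈ 1.010.
p = a·p₁ + b·p₂ ≈ (-0.650, 0.583, -0.488); φ = arcsin(p_z) ≈ -29.24°, λ = atan2(p_y, p_x) ≈ 138.11°.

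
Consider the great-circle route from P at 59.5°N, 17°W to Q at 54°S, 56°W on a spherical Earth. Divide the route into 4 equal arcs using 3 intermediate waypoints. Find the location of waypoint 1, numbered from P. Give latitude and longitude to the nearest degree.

Write both endpoints as unit vectors p₁, p₂ with components (cos φ cos λ, cos φ sin λ, sin φ).
The central angle between the endpoints is δ = arccos(p₁·p₂) ≈ 2.055 rad (117.7°).
Interpolate at f = 1/4 with slerp weights a = sin((1−f)δ)/sin δ ≈ 1.129, b = sin(fδ)/sin δ ≈ 0.555.
p = a·p₁ + b·p₂ ≈ (0.731, -0.438, 0.524); φ = arcsin(p_z) ≈ 31.59°, λ = atan2(p_y, p_x) ≈ -30.95°.

≈ 32°N, 31°W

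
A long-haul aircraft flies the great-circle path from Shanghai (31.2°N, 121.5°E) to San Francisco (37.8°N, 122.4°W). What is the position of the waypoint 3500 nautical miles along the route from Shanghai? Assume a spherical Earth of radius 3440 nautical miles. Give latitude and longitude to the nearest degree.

≈ 52°N, 161°W

Convert each endpoint to a unit vector on the sphere (x = cos φ cos λ, y = cos φ sin λ, z = sin φ).
The central angle between the endpoints is δ = arccos(p₁·p₂) ≈ 1.551 rad (88.8°). The total great-circle distance is δ·R ≈ 1.551 × 3440 ≈ 5334 nmi, so the target fraction is f = 3500/5334 ≈ 0.656.
Interpolate at f ≈ 0.656 with slerp weights a = sin((1−f)δ)/sin δ ≈ 0.508, b = sin(fδ)/sin δ ≈ 0.851.
p = a·p₁ + b·p₂ ≈ (-0.587, -0.197, 0.785); φ = arcsin(p_z) ≈ 51.71°, λ = atan2(p_y, p_x) ≈ -161.47°.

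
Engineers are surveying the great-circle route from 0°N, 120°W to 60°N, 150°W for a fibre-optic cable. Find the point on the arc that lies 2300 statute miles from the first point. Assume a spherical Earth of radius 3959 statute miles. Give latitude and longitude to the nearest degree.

Convert each endpoint to a unit vector on the sphere (x = cos φ cos λ, y = cos φ sin λ, z = sin φ).
The central angle between the endpoints is δ = arccos(p₁·p₂) ≈ 1.123 rad (64.3°). The total great-circle distance is δ·R ≈ 1.123 × 3959 ≈ 4446 mi, so the target fraction is f = 2300/4446 ≈ 0.517.
Interpolate at f ≈ 0.517 with slerp weights a = sin((1−f)δ)/sin δ ≈ 0.572, b = sin(fδ)/sin δ ≈ 0.609.
p = a·p₁ + b·p₂ ≈ (-0.550, -0.648, 0.527); φ = arcsin(p_z) ≈ 31.82°, λ = atan2(p_y, p_x) ≈ -130.32°.

≈ 32°N, 130°W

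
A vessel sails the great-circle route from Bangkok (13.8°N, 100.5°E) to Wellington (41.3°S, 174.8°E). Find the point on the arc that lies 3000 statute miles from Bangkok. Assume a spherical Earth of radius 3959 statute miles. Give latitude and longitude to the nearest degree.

≈ 17°S, 132°E

The haversine formula gives a central angle δ ≈ 1.531 rad (87.7°) between the endpoints. The total great-circle distance is δ·R ≈ 1.531 × 3959 ≈ 6060 mi, so the target fraction is f = 3000/6060 ≈ 0.495.
Interpolate at f ≈ 0.495 with slerp weights a = sin((1−f)δ)/sin δ ≈ 0.699, b = sin(fδ)/sin δ ≈ 0.688.
p = a·p₁ + b·p₂ ≈ (-0.638, 0.714, -0.287); φ = arcsin(p_z) ≈ -16.70°, λ = atan2(p_y, p_x) ≈ 131.79°.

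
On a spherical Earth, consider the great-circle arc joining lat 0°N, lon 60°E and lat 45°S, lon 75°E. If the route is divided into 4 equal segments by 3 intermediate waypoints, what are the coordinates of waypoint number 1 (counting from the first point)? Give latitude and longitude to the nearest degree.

Convert each endpoint to a unit vector on the sphere (x = cos φ cos λ, y = cos φ sin λ, z = sin φ).
The central angle between the endpoints is δ = arccos(p₁·p₂) ≈ 0.819 rad (46.9°).
Interpolate at f = 1/4 with slerp weights a = sin((1−f)δ)/sin δ ≈ 0.789, b = sin(fδ)/sin δ ≈ 0.278.
p = a·p₁ + b·p₂ ≈ (0.445, 0.873, -0.197); φ = arcsin(p_z) ≈ -11.35°, λ = atan2(p_y, p_x) ≈ 62.98°.

≈ lat 11°S, lon 63°E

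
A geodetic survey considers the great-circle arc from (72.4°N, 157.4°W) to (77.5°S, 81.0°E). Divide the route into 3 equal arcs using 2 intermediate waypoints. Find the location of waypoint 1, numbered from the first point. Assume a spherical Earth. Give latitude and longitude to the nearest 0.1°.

≈ (21.8°N, 164.4°E)

Convert each endpoint to a unit vector on the sphere (x = cos φ cos λ, y = cos φ sin λ, z = sin φ).
The central angle between the endpoints is δ = arccos(p₁·p₂) ≈ 2.876 rad (164.8°).
Interpolate at f = 1/3 with slerp weights a = sin((1−f)δ)/sin δ ≈ 3.581, b = sin(fδ)/sin δ ≈ 3.116.
p = a·p₁ + b·p₂ ≈ (-0.894, 0.250, 0.371); φ = arcsin(p_z) ≈ 21.81°, λ = atan2(p_y, p_x) ≈ 164.38°.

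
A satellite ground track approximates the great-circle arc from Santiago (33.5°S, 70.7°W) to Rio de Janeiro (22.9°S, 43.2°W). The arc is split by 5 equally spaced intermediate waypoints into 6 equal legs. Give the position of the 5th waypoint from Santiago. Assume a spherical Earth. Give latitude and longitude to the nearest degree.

≈ (25°S, 47°W)

Convert each endpoint to a unit vector on the sphere (x = cos φ cos λ, y = cos φ sin λ, z = sin φ).
The central angle between the endpoints is δ = arccos(p₁·p₂) ≈ 0.460 rad (26.3°).
Interpolate at f = 5/6 with slerp weights a = sin((1−f)δ)/sin δ ≈ 0.173, b = sin(fδ)/sin δ ≈ 0.842.
p = a·p₁ + b·p₂ ≈ (0.613, -0.667, -0.423); φ = arcsin(p_z) ≈ -25.03°, λ = atan2(p_y, p_x) ≈ -47.40°.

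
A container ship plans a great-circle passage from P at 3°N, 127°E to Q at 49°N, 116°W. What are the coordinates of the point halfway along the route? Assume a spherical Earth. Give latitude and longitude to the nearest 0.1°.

From cos δ = sin φ₁ sin φ₂ + cos φ₁ cos φ₂ cos Δλ, the central angle is δ ≈ 1.832 rad (104.9°).
Interpolate at f = 1/2 with slerp weights a = sin((1−f)δ)/sin δ ≈ 0.821, b = sin(fδ)/sin δ ≈ 0.821.
p = a·p₁ + b·p₂ ≈ (-0.729, 0.171, 0.662); φ = arcsin(p_z) ≈ 41.49°, λ = atan2(p_y, p_x) ≈ 166.83°.

≈ 41.5°N, 166.8°E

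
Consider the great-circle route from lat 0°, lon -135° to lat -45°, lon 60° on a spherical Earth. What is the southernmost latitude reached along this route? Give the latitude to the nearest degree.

≈ -75°

The great circle lies in the plane with unit normal n̂ = (p₁ × p₂)/|p₁ × p₂|.
Here n̂_z ≈ -0.251; the vertex latitude is φ_max = arccos|n̂_z| ≈ 75.5°.
Check via Clairaut: cos φ_max = |cos φ₁| · sin C = cos(0.0°)·sin(165.5°) ≈ 0.251, again giving ≈ 75.5°.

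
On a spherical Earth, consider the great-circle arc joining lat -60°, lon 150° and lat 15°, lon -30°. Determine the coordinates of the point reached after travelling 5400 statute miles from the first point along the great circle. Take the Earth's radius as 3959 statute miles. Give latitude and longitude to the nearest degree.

Write both endpoints as unit vectors p₁, p₂ with components (cos φ cos λ, cos φ sin λ, sin φ).
The central angle between the endpoints is δ = arccos(p₁·p₂) ≈ 2.356 rad (135.0°). The total great-circle distance is δ·R ≈ 2.356 × 3959 ≈ 9328 mi, so the target fraction is f = 5400/9328 ≈ 0.579.
Interpolate at f ≈ 0.579 with slerp weights a = sin((1−f)δ)/sin δ ≈ 1.184, b = sin(fδ)/sin δ ≈ 1.384.
p = a·p₁ + b·p₂ ≈ (0.645, -0.372, -0.667); φ = arcsin(p_z) ≈ -41.85°, λ = atan2(p_y, p_x) ≈ -30.00°.

≈ lat -42°, lon -30°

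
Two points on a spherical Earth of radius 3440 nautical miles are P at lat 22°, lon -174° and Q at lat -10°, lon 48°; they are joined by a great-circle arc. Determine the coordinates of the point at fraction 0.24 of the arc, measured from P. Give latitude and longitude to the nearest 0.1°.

Write both endpoints as unit vectors p₁, p₂ with components (cos φ cos λ, cos φ sin λ, sin φ).
The central angle between the endpoints is δ = arccos(p₁·p₂) ≈ 2.409 rad (138.0°).
Interpolate at f = 0.24 with slerp weights a = sin((1−f)δ)/sin δ ≈ 1.445, b = sin(fδ)/sin δ ≈ 0.817.
p = a·p₁ + b·p₂ ≈ (-0.794, 0.458, 0.399); φ = arcsin(p_z) ≈ 23.54°, λ = atan2(p_y, p_x) ≈ 150.02°.

≈ lat 23.5°, lon 150.0°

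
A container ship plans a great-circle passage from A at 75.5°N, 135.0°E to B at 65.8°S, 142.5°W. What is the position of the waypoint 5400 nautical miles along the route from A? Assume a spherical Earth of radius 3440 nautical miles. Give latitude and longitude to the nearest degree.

≈ 8°S, 169°W

Convert each endpoint to a unit vector on the sphere (x = cos φ cos λ, y = cos φ sin λ, z = sin φ).
The central angle between the endpoints is δ = arccos(p₁·p₂) ≈ 2.625 rad (150.4°). The total great-circle distance is δ·R ≈ 2.625 × 3440 ≈ 9031 nmi, so the target fraction is f = 5400/9031 ≈ 0.598.
Interpolate at f ≈ 0.598 with slerp weights a = sin((1−f)δ)/sin δ ≈ 1.763, b = sin(fδ)/sin δ ≈ 2.026.
p = a·p₁ + b·p₂ ≈ (-0.971, -0.193, -0.141); φ = arcsin(p_z) ≈ -8.11°, λ = atan2(p_y, p_x) ≈ -168.73°.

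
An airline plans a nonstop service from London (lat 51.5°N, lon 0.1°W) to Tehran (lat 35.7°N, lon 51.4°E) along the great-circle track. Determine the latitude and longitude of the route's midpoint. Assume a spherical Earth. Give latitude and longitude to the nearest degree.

≈ lat 47°N, lon 29°E

Convert each endpoint to a unit vector on the sphere (x = cos φ cos λ, y = cos φ sin λ, z = sin φ).
The central angle between the endpoints is δ = arccos(p₁·p₂) ≈ 0.690 rad (39.5°).
Interpolate at f = 1/2 with slerp weights a = sin((1−f)δ)/sin δ ≈ 0.531, b = sin(fδ)/sin δ ≈ 0.531.
p = a·p₁ + b·p₂ ≈ (0.600, 0.337, 0.726); φ = arcsin(p_z) ≈ 46.54°, λ = atan2(p_y, p_x) ≈ 29.30°.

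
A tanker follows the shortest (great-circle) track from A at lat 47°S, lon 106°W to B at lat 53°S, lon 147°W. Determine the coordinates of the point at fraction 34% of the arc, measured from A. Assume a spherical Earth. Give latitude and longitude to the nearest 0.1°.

Write both endpoints as unit vectors p₁, p₂ with components (cos φ cos λ, cos φ sin λ, sin φ).
The central angle between the endpoints is δ = arccos(p₁·p₂) ≈ 0.465 rad (26.6°).
Interpolate at f = 0.34 with slerp weights a = sin((1−f)δ)/sin δ ≈ 0.674, b = sin(fδ)/sin δ ≈ 0.351.
p = a·p₁ + b·p₂ ≈ (-0.304, -0.557, -0.773); φ = arcsin(p_z) ≈ -50.63°, λ = atan2(p_y, p_x) ≈ -118.62°.

≈ lat 50.6°S, lon 118.6°W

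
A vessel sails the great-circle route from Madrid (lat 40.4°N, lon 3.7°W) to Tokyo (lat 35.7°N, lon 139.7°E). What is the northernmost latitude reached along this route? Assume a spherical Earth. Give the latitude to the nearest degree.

The great circle lies in the plane with unit normal n̂ = (p₁ × p₂)/|p₁ × p₂|.
Here n̂_z ≈ +0.371; the vertex latitude is φ_max = arccos|n̂_z| ≈ 68.2°.
Check via Clairaut: cos φ_max = |cos φ₁| · sin C = cos(40.4°)·sin(29.2°) ≈ 0.371, again giving ≈ 68.2°.

≈ 68°N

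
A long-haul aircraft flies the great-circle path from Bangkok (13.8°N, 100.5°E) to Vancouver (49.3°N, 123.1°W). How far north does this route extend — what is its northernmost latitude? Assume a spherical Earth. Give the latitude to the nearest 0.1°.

The great circle lies in the plane with unit normal n̂ = (p₁ × p₂)/|p₁ × p₂|.
Here n̂_z ≈ +0.455; the vertex latitude is φ_max = arccos|n̂_z| ≈ 63.0°.

≈ 63.0°N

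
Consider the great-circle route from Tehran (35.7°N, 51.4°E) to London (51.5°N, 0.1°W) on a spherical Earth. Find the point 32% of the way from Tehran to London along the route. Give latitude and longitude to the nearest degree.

Write both endpoints as unit vectors p₁, p₂ with components (cos φ cos λ, cos φ sin λ, sin φ).
The central angle between the endpoints is δ = arccos(p₁·p₂) ≈ 0.690 rad (39.5°).
Interpolate at f = 0.32 with slerp weights a = sin((1−f)δ)/sin δ ≈ 0.710, b = sin(fδ)/sin δ ≈ 0.344.
p = a·p₁ + b·p₂ ≈ (0.574, 0.450, 0.684); φ = arcsin(p_z) ≈ 43.14°, λ = atan2(p_y, p_x) ≈ 38.12°.

≈ 43°N, 38°E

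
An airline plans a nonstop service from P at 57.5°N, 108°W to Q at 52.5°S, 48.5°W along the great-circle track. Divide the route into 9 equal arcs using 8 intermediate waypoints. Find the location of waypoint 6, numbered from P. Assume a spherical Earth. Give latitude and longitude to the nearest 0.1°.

Write both endpoints as unit vectors p₁, p₂ with components (cos φ cos λ, cos φ sin λ, sin φ).
The central angle between the endpoints is δ = arccos(p₁·p₂) ≈ 2.098 rad (120.2°).
Interpolate at f = 6/9 with slerp weights a = sin((1−f)δ)/sin δ ≈ 0.745, b = sin(fδ)/sin δ ≈ 1.140.
p = a·p₁ + b·p₂ ≈ (0.336, -0.900, -0.276); φ = arcsin(p_z) ≈ -16.04°, λ = atan2(p_y, p_x) ≈ -69.53°.

≈ 16.0°S, 69.5°W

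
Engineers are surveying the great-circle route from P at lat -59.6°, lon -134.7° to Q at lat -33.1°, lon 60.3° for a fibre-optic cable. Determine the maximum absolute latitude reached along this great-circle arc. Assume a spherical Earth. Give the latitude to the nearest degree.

≈ -84°

The great circle lies in the plane with unit normal n̂ = (p₁ × p₂)/|p₁ × p₂|.
Here n̂_z ≈ -0.110; the vertex latitude is φ_max = arccos|n̂_z| ≈ 83.7°.
Check via Clairaut: cos φ_max = |cos φ₁| · sin C = cos(59.6°)·sin(167.5°) ≈ 0.110, again giving ≈ 83.7°.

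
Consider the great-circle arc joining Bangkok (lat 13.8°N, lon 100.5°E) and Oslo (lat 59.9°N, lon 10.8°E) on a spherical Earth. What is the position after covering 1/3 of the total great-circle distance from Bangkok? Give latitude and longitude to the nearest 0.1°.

≈ lat 35.4°N, lon 84.5°E

The haversine formula gives a central angle δ ≈ 1.360 rad (77.9°) between the endpoints.
Interpolate at f = 1/3 with slerp weights a = sin((1−f)δ)/sin δ ≈ 0.805, b = sin(fδ)/sin δ ≈ 0.448.
p = a·p₁ + b·p₂ ≈ (0.078, 0.811, 0.580); φ = arcsin(p_z) ≈ 35.43°, λ = atan2(p_y, p_x) ≈ 84.50°.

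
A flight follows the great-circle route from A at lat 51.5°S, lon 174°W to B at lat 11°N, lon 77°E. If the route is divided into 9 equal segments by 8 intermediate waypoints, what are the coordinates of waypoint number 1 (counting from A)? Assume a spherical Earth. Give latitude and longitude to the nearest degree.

≈ lat 52°S, lon 166°E

The haversine formula gives a central angle δ ≈ 1.927 rad (110.4°) between the endpoints.
Interpolate at f = 1/9 with slerp weights a = sin((1−f)δ)/sin δ ≈ 1.056, b = sin(fδ)/sin δ ≈ 0.227.
p = a·p₁ + b·p₂ ≈ (-0.604, 0.148, -0.783); φ = arcsin(p_z) ≈ -51.56°, λ = atan2(p_y, p_x) ≈ 166.22°.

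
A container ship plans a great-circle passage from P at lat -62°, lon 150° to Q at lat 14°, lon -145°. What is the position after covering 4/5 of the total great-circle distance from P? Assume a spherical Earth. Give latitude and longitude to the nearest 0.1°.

The haversine formula gives a central angle δ ≈ 1.592 rad (91.2°) between the endpoints.
Interpolate at f = 4/5 with slerp weights a = sin((1−f)δ)/sin δ ≈ 0.313, b = sin(fδ)/sin δ ≈ 0.956.
p = a·p₁ + b·p₂ ≈ (-0.887, -0.459, -0.045); φ = arcsin(p_z) ≈ -2.58°, λ = atan2(p_y, p_x) ≈ -152.66°.

≈ lat -2.6°, lon -152.7°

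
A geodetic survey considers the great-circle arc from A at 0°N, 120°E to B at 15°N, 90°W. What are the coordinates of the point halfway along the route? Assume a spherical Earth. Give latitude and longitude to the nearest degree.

≈ 27°N, 169°W

Write both endpoints as unit vectors p₁, p₂ with components (cos φ cos λ, cos φ sin λ, sin φ).
The central angle between the endpoints is δ = arccos(p₁·p₂) ≈ 2.562 rad (146.8°).
Interpolate at f = 1/2 with slerp weights a = sin((1−f)δ)/sin δ ≈ 1.749, b = sin(fδ)/sin δ ≈ 1.749.
p = a·p₁ + b·p₂ ≈ (-0.874, -0.175, 0.453); φ = arcsin(p_z) ≈ 26.91°, λ = atan2(p_y, p_x) ≈ -168.70°.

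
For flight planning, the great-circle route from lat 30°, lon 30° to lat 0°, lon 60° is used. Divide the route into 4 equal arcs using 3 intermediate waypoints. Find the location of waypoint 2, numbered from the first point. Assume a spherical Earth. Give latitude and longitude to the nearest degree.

Convert each endpoint to a unit vector on the sphere (x = cos φ cos λ, y = cos φ sin λ, z = sin φ).
The central angle between the endpoints is δ = arccos(p₁·p₂) ≈ 0.723 rad (41.4°).
Interpolate at f = 2/4 with slerp weights a = sin((1−f)δ)/sin δ ≈ 0.535, b = sin(fδ)/sin δ ≈ 0.535.
p = a·p₁ + b·p₂ ≈ (0.668, 0.694, 0.267); φ = arcsin(p_z) ≈ 15.50°, λ = atan2(p_y, p_x) ≈ 46.10°.

≈ lat 16°, lon 46°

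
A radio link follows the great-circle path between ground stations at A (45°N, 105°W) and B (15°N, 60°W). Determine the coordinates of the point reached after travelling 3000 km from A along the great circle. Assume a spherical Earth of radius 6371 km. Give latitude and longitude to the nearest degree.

≈ (30°N, 76°W)

Write both endpoints as unit vectors p₁, p₂ with components (cos φ cos λ, cos φ sin λ, sin φ).
The central angle between the endpoints is δ = arccos(p₁·p₂) ≈ 0.842 rad (48.2°). The total great-circle distance is δ·R ≈ 0.842 × 6371 ≈ 5364 km, so the target fraction is f = 3000/5364 ≈ 0.559.
Interpolate at f ≈ 0.559 with slerp weights a = sin((1−f)δ)/sin δ ≈ 0.486, b = sin(fδ)/sin δ ≈ 0.608.
p = a·p₁ + b·p₂ ≈ (0.205, -0.841, 0.501); φ = arcsin(p_z) ≈ 30.08°, λ = atan2(p_y, p_x) ≈ -76.31°.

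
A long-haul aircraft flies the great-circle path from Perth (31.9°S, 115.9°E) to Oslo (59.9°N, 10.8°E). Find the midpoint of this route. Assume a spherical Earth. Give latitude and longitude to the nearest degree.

≈ 21°N, 82°E

Convert each endpoint to a unit vector on the sphere (x = cos φ cos λ, y = cos φ sin λ, z = sin φ).
The central angle between the endpoints is δ = arccos(p₁·p₂) ≈ 2.175 rad (124.6°).
Interpolate at f = 1/2 with slerp weights a = sin((1−f)δ)/sin δ ≈ 1.076, b = sin(fδ)/sin δ ≈ 1.076.
p = a·p₁ + b·p₂ ≈ (0.131, 0.923, 0.362); φ = arcsin(p_z) ≈ 21.24°, λ = atan2(p_y, p_x) ≈ 81.92°.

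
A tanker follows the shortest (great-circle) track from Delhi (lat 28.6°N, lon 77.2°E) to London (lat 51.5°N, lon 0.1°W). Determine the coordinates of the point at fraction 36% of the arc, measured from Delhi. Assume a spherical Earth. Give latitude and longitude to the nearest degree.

≈ lat 43°N, lon 57°E

Write both endpoints as unit vectors p₁, p₂ with components (cos φ cos λ, cos φ sin λ, sin φ).
The central angle between the endpoints is δ = arccos(p₁·p₂) ≈ 1.053 rad (60.3°).
Interpolate at f = 0.36 with slerp weights a = sin((1−f)δ)/sin δ ≈ 0.718, b = sin(fδ)/sin δ ≈ 0.426.
p = a·p₁ + b·p₂ ≈ (0.405, 0.614, 0.677); φ = arcsin(p_z) ≈ 42.62°, λ = atan2(p_y, p_x) ≈ 56.62°.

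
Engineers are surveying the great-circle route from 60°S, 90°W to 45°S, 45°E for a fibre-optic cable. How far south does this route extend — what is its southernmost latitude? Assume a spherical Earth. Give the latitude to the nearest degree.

≈ 74°S

The great circle lies in the plane with unit normal n̂ = (p₁ × p₂)/|p₁ × p₂|.
Here n̂_z ≈ +0.268; the vertex latitude is φ_max = arccos|n̂_z| ≈ 74.4°.
Check via Clairaut: cos φ_max = |cos φ₁| · sin C = cos(60.0°)·sin(147.6°) ≈ 0.268, again giving ≈ 74.4°.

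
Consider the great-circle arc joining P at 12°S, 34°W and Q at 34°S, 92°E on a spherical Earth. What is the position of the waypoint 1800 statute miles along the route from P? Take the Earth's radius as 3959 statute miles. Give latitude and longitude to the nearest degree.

From cos δ = sin φ₁ sin φ₂ + cos φ₁ cos φ₂ cos Δλ, the central angle is δ ≈ 1.939 rad (111.1°). The total great-circle distance is δ·R ≈ 1.939 × 3959 ≈ 7678 mi, so the target fraction is f = 1800/7678 ≈ 0.234.
Interpolate at f ≈ 0.234 with slerp weights a = sin((1−f)δ)/sin δ ≈ 1.068, b = sin(fδ)/sin δ ≈ 0.471.
p = a·p₁ + b·p₂ ≈ (0.853, -0.194, -0.485); φ = arcsin(p_z) ≈ -29.03°, λ = atan2(p_y, p_x) ≈ -12.83°.

≈ 29°S, 13°W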